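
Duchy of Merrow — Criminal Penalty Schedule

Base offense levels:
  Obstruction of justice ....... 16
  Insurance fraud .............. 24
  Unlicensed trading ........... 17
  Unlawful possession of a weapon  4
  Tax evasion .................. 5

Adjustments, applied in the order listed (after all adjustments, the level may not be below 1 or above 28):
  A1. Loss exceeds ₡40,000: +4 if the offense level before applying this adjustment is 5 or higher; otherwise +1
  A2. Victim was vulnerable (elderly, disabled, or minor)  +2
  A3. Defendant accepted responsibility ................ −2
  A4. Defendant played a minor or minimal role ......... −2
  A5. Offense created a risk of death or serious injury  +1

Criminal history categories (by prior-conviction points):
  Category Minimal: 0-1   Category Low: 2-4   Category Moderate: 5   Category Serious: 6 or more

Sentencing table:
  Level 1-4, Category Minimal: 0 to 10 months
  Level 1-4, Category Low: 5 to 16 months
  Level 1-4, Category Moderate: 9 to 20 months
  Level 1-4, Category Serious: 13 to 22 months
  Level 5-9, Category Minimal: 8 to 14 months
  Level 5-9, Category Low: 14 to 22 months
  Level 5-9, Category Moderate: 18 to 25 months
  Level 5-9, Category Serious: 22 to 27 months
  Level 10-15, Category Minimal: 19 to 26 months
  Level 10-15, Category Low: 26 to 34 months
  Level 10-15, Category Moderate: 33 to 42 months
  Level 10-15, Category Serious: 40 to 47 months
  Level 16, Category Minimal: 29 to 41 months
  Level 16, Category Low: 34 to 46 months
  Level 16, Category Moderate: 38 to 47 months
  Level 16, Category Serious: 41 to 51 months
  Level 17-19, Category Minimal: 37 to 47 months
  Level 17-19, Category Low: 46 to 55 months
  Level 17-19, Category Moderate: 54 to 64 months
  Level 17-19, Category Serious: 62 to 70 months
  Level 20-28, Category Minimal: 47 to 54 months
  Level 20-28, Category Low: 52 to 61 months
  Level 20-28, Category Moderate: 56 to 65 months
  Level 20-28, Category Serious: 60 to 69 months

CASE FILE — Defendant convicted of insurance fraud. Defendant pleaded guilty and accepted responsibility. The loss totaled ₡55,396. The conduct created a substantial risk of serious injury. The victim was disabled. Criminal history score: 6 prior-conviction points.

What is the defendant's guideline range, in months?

Base offense level for insurance fraud: 24.
A1 applies (level before this adjustment is 24 ≥ 5, so +4): 24 + 4 = 28.
A2 applies: 28 + 2 = 30.
A3 applies: 30 − 2 = 28.
A5 applies: 28 + 1 = 29.
Level 29 exceeds the maximum of 28; capped at 28.
Final offense level: 28.
Criminal history: 6 prior points → Category Serious (6+).
Level 28 falls in the 20-28 band.
Grid: Level 20-28 × Category Serious = 60-69 months.

60-69 months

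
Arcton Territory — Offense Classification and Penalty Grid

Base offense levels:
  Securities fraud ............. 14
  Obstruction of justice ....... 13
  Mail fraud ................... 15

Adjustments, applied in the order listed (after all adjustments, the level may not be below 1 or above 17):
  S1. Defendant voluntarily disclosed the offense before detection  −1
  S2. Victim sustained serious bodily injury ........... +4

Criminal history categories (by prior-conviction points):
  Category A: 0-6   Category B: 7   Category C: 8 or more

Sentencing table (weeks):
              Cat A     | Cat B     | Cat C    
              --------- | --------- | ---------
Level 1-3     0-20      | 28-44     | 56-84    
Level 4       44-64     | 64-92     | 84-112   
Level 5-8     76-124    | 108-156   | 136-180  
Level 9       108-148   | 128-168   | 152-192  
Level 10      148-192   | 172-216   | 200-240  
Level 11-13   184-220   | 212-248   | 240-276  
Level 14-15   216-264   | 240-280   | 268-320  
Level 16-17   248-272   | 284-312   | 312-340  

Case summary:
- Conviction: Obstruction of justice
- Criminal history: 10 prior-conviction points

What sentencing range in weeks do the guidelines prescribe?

Base offense level for obstruction of justice: 13.
Final offense level: 13.
Criminal history: 10 prior points → Category C (8+).
Level 13 falls in the 11-13 band.
Grid: Level 11-13 × Category C = 240-276 weeks.

240-276 weeks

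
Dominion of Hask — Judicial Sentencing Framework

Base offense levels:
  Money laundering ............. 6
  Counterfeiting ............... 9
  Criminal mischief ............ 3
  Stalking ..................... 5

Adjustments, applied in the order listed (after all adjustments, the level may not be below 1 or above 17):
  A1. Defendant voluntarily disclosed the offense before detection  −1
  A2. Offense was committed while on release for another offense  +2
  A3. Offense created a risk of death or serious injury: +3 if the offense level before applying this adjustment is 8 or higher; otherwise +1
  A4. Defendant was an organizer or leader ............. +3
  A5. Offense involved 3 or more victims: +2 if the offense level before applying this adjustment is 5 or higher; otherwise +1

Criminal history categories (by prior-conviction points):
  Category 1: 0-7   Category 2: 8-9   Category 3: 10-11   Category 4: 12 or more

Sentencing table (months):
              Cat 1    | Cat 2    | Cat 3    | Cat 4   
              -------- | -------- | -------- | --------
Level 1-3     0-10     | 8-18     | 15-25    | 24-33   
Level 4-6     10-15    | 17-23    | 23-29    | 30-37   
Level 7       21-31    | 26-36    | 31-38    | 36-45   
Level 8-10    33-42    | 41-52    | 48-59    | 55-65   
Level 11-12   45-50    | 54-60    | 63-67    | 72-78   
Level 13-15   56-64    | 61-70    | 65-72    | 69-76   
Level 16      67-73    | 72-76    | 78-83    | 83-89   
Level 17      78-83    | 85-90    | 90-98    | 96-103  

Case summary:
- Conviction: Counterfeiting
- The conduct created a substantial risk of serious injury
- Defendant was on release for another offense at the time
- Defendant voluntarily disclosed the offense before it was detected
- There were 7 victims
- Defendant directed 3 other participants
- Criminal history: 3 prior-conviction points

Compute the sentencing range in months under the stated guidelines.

Base offense level for counterfeiting: 9.
A1 applies: 9 − 1 = 8.
A2 applies: 8 + 2 = 10.
A3 applies (level before this adjustment is 10 ≥ 8, so +3): 10 + 3 = 13.
A4 applies: 13 + 3 = 16.
A5 applies (level before this adjustment is 16 ≥ 5, so +2): 16 + 2 = 18.
Level 18 exceeds the maximum of 17; capped at 17.
Final offense level: 17.
Criminal history: 3 prior points → Category 1 (0-7).
Level 17 falls in the 17 band.
Grid: Level 17 × Category 1 = 78-83 months.

78-83 months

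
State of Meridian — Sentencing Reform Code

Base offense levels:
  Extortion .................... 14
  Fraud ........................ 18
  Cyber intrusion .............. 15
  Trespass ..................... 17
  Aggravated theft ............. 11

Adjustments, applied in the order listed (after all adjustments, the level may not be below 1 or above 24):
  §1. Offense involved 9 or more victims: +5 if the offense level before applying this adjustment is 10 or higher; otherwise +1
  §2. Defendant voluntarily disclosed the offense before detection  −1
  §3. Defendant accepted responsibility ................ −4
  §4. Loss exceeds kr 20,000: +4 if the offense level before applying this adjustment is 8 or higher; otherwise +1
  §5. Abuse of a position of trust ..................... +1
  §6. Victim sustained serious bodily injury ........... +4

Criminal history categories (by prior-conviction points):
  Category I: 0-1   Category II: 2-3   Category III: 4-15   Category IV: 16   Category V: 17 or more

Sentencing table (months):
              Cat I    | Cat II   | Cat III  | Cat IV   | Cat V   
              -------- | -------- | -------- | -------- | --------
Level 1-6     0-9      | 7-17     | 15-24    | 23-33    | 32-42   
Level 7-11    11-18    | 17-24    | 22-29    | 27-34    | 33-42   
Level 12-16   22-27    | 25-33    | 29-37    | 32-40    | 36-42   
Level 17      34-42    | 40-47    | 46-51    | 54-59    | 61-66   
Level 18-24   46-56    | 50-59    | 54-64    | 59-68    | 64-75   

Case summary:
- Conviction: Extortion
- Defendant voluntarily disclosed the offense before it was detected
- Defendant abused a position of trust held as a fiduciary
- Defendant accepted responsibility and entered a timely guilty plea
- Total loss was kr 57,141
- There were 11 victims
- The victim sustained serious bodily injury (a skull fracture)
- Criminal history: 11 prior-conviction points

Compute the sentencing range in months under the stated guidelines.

Base offense level for extortion: 14.
§1 applies (level before this adjustment is 14 ≥ 10, so +5): 14 + 5 = 19.
§2 applies: 19 − 1 = 18.
§3 applies: 18 − 4 = 14.
§4 applies (level before this adjustment is 14 ≥ 8, so +4): 14 + 4 = 18.
§5 applies: 18 + 1 = 19.
§6 applies: 19 + 4 = 23.
Final offense level: 23.
Criminal history: 11 prior points → Category III (4-15).
Level 23 falls in the 18-24 band.
Grid: Level 18-24 × Category III = 54-64 months.

54-64 months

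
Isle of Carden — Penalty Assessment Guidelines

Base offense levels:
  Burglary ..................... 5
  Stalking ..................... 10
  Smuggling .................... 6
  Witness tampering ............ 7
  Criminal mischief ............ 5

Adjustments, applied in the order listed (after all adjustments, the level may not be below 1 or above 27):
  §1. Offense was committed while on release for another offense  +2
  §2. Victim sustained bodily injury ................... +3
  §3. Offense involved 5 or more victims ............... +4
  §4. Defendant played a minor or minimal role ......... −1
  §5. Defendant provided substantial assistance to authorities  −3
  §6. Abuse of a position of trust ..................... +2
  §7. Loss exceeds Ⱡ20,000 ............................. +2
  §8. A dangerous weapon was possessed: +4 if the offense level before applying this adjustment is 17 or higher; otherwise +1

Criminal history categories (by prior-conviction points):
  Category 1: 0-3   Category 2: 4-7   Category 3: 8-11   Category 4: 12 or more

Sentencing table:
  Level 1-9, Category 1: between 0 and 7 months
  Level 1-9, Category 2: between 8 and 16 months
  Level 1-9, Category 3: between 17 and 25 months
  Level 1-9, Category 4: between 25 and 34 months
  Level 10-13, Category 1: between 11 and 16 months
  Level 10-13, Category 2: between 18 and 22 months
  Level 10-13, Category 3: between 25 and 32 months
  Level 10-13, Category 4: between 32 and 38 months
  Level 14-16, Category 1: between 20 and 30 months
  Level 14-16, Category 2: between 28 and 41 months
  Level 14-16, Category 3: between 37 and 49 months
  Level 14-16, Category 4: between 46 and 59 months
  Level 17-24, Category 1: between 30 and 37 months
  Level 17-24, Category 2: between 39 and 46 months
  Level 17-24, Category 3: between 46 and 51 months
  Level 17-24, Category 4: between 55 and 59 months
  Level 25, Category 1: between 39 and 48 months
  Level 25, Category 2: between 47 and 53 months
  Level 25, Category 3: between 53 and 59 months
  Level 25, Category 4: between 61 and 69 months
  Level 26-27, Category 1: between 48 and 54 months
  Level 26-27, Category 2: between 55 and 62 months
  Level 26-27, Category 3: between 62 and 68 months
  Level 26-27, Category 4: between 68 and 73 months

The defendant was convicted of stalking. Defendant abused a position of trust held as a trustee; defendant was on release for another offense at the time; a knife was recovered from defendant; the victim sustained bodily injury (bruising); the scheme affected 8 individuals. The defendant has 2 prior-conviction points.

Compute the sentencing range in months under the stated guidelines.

Base offense level for stalking: 10.
§1 applies: 10 + 2 = 12.
§2 applies: 12 + 3 = 15.
§3 applies: 15 + 4 = 19.
§5 does not apply.
§6 applies: 19 + 2 = 21.
§8 applies (level before this adjustment is 21 ≥ 17, so +4): 21 + 4 = 25.
Final offense level: 25.
Criminal history: 2 prior points → Category 1 (0-3).
Level 25 falls in the 25 band.
Grid: Level 25 × Category 1 = 39-48 months.

39-48 months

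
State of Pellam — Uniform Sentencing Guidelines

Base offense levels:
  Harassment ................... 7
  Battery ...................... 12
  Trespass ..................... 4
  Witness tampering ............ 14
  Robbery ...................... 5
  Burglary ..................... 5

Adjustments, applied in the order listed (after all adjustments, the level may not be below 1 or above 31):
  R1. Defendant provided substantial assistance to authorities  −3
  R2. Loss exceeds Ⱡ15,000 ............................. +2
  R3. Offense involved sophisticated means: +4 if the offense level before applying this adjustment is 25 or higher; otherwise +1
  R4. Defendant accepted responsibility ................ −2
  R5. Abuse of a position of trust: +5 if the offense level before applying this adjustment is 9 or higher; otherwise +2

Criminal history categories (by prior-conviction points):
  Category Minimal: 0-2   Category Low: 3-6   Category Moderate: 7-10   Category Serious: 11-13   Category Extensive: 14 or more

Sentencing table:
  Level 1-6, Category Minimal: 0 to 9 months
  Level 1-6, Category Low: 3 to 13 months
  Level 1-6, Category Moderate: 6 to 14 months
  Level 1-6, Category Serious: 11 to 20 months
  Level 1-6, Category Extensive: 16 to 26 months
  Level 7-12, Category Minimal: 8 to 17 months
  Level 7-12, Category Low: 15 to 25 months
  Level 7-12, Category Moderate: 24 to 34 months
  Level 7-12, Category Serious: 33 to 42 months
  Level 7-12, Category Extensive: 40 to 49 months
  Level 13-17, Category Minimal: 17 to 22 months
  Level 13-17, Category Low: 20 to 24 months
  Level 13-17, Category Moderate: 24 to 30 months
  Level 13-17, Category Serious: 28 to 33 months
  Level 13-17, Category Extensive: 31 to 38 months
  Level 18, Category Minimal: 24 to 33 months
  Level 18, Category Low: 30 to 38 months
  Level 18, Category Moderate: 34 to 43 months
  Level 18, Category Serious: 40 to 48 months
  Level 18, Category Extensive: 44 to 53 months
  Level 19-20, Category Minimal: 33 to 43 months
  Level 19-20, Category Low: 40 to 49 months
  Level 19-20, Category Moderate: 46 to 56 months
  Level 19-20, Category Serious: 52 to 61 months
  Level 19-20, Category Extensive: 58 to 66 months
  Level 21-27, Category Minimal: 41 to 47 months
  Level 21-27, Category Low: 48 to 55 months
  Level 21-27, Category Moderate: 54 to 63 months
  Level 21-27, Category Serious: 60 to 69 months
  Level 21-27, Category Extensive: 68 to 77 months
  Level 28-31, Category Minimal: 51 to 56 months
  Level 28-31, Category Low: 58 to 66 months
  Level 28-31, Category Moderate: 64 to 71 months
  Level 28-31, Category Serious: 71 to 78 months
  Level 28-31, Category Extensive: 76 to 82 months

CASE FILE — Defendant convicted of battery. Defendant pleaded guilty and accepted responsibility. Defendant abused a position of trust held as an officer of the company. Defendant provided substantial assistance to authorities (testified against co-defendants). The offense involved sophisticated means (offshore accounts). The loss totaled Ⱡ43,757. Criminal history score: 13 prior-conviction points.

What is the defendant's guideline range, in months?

Base offense level for battery: 12.
R1 applies: 12 − 3 = 9.
R2 applies: 9 + 2 = 11.
R3 applies (level before this adjustment is 11 < 25, so +1): 11 + 1 = 12.
R4 applies: 12 − 2 = 10.
R5 applies (level before this adjustment is 10 ≥ 9, so +5): 10 + 5 = 15.
Final offense level: 15.
Criminal history: 13 prior points → Category Serious (11-13).
Level 15 falls in the 13-17 band.
Grid: Level 13-17 × Category Serious = 28-33 months.

28-33 months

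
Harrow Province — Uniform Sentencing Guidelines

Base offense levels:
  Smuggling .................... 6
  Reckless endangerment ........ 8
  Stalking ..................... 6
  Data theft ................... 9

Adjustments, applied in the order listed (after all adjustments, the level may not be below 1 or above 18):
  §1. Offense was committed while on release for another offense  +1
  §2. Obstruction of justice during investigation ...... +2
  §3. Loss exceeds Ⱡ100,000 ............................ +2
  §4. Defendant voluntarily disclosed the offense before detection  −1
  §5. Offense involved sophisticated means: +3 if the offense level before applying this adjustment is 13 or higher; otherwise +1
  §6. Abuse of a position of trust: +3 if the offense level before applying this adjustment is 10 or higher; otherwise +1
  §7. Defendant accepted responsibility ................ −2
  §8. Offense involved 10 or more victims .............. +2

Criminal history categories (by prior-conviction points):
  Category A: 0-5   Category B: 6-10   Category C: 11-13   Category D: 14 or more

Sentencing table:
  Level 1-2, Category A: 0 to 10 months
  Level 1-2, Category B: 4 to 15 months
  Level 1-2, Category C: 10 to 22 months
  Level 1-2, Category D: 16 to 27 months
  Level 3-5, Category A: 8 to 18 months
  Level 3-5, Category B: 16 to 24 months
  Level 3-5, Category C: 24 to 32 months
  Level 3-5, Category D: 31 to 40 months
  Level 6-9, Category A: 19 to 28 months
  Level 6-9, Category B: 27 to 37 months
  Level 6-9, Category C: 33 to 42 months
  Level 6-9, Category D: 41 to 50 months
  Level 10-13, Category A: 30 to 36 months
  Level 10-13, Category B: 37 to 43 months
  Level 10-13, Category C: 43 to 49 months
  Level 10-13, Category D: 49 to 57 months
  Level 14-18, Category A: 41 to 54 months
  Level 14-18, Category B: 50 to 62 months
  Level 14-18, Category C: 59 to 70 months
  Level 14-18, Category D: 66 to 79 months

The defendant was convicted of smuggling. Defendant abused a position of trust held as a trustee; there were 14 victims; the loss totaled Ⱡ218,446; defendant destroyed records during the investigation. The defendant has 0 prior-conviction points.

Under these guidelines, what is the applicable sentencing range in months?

41-54 months

Base offense level for smuggling: 6.
§2 applies: 6 + 2 = 8.
§3 applies: 8 + 2 = 10.
§6 applies (level before this adjustment is 10 ≥ 10, so +3): 10 + 3 = 13.
§8 applies: 13 + 2 = 15.
Final offense level: 15.
Criminal history: 0 prior points → Category A (0-5).
Level 15 falls in the 14-18 band.
Grid: Level 14-18 × Category A = 41-54 months.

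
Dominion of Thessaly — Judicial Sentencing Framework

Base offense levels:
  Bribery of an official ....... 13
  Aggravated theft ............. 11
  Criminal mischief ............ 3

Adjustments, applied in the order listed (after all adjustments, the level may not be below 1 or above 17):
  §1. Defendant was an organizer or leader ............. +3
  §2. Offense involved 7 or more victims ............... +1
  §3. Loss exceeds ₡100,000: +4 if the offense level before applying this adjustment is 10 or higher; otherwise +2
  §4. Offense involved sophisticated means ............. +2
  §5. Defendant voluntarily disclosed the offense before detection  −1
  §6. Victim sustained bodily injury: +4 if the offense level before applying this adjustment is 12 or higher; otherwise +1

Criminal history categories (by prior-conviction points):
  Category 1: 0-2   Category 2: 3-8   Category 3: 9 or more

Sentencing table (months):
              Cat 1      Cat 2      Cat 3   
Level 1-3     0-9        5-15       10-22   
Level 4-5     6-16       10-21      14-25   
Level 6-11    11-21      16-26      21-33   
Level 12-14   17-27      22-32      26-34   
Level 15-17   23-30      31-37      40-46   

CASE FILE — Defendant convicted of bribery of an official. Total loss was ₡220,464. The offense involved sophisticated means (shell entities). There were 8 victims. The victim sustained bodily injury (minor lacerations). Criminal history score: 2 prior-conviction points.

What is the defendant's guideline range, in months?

23-30 months

Base offense level for bribery of an official: 13.
§1 does not apply.
§2 applies: 13 + 1 = 14.
§3 applies (level before this adjustment is 14 ≥ 10, so +4): 14 + 4 = 18.
§4 applies: 18 + 2 = 20.
§5 does not apply.
§6 applies (level before this adjustment is 20 ≥ 12, so +4): 20 + 4 = 24.
Level 24 exceeds the maximum of 17; capped at 17.
Final offense level: 17.
Criminal history: 2 prior points → Category 1 (0-2).
Level 17 falls in the 15-17 band.
Grid: Level 15-17 × Category 1 = 23-30 months.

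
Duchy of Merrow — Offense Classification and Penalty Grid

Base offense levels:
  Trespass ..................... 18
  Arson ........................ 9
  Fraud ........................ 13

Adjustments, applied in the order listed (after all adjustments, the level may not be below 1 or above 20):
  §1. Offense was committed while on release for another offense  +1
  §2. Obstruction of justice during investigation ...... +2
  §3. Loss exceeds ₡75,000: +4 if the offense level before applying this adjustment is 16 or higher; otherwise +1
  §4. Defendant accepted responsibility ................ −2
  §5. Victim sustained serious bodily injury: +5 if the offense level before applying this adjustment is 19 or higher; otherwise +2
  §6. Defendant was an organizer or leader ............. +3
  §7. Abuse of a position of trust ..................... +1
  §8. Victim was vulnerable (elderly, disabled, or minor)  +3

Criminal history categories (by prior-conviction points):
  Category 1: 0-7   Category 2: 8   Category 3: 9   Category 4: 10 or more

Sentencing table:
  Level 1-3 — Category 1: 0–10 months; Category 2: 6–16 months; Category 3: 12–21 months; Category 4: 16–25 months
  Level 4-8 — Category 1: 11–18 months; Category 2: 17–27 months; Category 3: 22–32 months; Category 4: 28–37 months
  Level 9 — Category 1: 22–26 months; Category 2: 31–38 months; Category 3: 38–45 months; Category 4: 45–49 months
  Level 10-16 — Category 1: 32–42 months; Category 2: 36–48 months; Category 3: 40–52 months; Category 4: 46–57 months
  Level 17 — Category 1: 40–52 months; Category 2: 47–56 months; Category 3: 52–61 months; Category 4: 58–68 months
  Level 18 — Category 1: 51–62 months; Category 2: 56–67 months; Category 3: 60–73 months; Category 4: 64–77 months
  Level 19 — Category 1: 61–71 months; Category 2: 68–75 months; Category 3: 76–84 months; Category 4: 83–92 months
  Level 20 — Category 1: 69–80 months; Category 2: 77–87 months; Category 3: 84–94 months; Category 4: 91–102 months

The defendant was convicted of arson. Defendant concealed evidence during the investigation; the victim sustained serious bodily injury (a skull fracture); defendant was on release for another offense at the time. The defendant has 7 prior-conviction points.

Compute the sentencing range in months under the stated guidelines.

32-42 months

Base offense level for arson: 9.
§1 applies: 9 + 1 = 10.
§2 applies: 10 + 2 = 12.
§4 does not apply.
§5 applies (level before this adjustment is 12 < 19, so +2): 12 + 2 = 14.
§6 does not apply.
§7 does not apply.
§8 does not apply.
Final offense level: 14.
Criminal history: 7 prior points → Category 1 (0-7).
Level 14 falls in the 10-16 band.
Grid: Level 10-16 × Category 1 = 32-42 months.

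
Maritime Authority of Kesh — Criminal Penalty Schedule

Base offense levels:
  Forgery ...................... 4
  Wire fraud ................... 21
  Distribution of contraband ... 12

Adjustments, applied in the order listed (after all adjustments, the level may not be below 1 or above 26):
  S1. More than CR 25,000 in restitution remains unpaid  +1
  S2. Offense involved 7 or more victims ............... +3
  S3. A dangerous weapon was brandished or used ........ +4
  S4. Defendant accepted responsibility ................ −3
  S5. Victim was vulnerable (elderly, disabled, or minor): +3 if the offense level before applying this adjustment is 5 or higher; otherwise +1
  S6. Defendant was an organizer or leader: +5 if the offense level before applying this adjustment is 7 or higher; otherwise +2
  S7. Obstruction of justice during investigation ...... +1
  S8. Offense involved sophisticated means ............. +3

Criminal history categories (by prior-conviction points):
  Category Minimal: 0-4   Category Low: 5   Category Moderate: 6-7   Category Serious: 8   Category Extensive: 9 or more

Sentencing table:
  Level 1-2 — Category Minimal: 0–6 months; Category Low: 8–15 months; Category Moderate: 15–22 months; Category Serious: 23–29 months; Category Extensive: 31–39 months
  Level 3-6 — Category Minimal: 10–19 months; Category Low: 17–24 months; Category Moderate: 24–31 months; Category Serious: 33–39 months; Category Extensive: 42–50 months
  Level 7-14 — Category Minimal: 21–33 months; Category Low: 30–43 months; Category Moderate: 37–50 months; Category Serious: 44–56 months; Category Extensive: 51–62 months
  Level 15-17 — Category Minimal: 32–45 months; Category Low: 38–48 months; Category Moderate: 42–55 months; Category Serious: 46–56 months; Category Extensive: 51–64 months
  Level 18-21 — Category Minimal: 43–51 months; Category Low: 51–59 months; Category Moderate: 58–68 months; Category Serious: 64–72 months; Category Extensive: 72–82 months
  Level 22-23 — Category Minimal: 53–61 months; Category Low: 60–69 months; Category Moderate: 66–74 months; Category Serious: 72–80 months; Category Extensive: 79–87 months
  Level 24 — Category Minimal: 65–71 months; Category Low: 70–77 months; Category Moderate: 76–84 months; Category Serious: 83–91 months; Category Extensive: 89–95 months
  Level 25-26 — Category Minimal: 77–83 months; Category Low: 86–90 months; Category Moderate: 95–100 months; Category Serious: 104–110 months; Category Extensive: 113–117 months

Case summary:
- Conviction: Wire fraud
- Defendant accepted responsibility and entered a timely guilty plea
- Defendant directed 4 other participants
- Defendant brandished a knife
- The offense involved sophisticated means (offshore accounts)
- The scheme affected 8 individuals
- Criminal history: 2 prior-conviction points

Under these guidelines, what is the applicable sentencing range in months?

77-83 months

Base offense level for wire fraud: 21.
S1 does not apply.
S2 applies: 21 + 3 = 24.
S3 applies: 24 + 4 = 28.
S4 applies: 28 − 3 = 25.
S6 applies (level before this adjustment is 25 ≥ 7, so +5): 25 + 5 = 30.
S7 does not apply.
S8 applies: 30 + 3 = 33.
Level 33 exceeds the maximum of 26; capped at 26.
Final offense level: 26.
Criminal history: 2 prior points → Category Minimal (0-4).
Level 26 falls in the 25-26 band.
Grid: Level 25-26 × Category Minimal = 77-83 months.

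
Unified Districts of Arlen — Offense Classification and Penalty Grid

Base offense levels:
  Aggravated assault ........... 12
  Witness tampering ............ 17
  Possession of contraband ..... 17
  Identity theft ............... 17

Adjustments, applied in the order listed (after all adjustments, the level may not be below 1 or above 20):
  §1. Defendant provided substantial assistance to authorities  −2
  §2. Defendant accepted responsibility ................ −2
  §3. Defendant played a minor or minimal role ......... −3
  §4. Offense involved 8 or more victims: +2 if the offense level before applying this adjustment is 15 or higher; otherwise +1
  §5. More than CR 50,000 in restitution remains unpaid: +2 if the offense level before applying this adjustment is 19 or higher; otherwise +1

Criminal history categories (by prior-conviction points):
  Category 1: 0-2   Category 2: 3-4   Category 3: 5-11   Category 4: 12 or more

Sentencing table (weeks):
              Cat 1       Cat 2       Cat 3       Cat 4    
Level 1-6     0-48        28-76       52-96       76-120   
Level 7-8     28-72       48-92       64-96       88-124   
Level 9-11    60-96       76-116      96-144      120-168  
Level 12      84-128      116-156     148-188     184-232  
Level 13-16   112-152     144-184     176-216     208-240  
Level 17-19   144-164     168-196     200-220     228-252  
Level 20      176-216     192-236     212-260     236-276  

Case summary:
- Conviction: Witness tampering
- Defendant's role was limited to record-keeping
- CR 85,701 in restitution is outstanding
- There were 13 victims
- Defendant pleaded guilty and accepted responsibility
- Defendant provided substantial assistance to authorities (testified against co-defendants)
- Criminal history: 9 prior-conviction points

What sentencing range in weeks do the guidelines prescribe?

148-188 weeks

Base offense level for witness tampering: 17.
§1 applies: 17 − 2 = 15.
§2 applies: 15 − 2 = 13.
§3 applies: 13 − 3 = 10.
§4 applies (level before this adjustment is 10 < 15, so +1): 10 + 1 = 11.
§5 applies (level before this adjustment is 11 < 19, so +1): 11 + 1 = 12.
Final offense level: 12.
Criminal history: 9 prior points → Category 3 (5-11).
Level 12 falls in the 12 band.
Grid: Level 12 × Category 3 = 148-188 weeks.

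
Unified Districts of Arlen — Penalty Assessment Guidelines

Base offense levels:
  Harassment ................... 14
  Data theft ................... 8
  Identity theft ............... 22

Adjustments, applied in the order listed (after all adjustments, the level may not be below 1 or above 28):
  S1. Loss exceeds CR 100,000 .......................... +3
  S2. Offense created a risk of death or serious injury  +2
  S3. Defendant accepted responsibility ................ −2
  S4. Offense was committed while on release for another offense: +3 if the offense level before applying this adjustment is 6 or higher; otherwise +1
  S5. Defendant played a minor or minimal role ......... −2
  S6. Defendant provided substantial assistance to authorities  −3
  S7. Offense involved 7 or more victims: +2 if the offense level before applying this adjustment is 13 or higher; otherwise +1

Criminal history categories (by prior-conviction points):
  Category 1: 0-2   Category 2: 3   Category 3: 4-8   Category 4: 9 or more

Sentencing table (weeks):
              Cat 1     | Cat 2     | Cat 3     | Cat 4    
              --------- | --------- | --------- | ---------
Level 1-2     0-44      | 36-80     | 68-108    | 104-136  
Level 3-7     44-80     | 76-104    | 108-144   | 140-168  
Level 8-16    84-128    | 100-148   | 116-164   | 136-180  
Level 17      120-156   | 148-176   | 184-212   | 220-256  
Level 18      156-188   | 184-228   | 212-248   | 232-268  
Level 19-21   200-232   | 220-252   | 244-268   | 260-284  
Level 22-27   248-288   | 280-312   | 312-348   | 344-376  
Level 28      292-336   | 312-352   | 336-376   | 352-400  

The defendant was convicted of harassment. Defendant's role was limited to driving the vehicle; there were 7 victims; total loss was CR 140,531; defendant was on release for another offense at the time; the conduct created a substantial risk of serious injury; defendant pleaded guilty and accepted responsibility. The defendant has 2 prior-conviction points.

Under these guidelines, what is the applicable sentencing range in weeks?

Base offense level for harassment: 14.
S1 applies: 14 + 3 = 17.
S2 applies: 17 + 2 = 19.
S3 applies: 19 − 2 = 17.
S4 applies (level before this adjustment is 17 ≥ 6, so +3): 17 + 3 = 20.
S5 applies: 20 − 2 = 18.
S6 does not apply.
S7 applies (level before this adjustment is 18 ≥ 13, so +2): 18 + 2 = 20.
Final offense level: 20.
Criminal history: 2 prior points → Category 1 (0-2).
Level 20 falls in the 19-21 band.
Grid: Level 19-21 × Category 1 = 200-232 weeks.

200-232 weeks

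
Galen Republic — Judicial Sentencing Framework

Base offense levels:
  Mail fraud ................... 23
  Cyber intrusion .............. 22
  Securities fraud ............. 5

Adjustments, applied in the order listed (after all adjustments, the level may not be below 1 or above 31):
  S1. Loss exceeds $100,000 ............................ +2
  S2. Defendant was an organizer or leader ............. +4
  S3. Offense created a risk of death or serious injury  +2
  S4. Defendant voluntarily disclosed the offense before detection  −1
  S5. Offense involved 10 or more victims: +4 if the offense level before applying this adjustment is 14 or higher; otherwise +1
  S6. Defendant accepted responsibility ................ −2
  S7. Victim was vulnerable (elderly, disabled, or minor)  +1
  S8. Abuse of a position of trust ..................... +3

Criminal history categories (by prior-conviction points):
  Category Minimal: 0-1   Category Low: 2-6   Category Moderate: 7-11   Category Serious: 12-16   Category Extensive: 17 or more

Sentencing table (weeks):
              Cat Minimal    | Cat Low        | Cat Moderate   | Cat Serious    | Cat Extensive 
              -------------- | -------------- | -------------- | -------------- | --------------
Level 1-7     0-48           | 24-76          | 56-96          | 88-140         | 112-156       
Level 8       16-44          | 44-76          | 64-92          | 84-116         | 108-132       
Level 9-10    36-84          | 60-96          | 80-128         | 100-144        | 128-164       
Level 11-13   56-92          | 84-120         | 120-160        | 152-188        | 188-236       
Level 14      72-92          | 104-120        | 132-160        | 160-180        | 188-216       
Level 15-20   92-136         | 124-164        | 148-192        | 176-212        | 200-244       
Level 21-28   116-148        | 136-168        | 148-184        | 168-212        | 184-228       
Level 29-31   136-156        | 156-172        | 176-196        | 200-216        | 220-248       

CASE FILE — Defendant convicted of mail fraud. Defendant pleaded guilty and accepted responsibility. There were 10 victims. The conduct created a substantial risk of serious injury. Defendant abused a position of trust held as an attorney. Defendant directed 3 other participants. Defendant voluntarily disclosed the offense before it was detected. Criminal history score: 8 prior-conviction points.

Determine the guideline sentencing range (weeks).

176-196 weeks

Base offense level for mail fraud: 23.
S1 does not apply.
S2 applies: 23 + 4 = 27.
S3 applies: 27 + 2 = 29.
S4 applies: 29 − 1 = 28.
S5 applies (level before this adjustment is 28 ≥ 14, so +4): 28 + 4 = 32.
S6 applies: 32 − 2 = 30.
S7 does not apply.
S8 applies: 30 + 3 = 33.
Level 33 exceeds the maximum of 31; capped at 31.
Final offense level: 31.
Criminal history: 8 prior points → Category Moderate (7-11).
Level 31 falls in the 29-31 band.
Grid: Level 29-31 × Category Moderate = 176-196 weeks.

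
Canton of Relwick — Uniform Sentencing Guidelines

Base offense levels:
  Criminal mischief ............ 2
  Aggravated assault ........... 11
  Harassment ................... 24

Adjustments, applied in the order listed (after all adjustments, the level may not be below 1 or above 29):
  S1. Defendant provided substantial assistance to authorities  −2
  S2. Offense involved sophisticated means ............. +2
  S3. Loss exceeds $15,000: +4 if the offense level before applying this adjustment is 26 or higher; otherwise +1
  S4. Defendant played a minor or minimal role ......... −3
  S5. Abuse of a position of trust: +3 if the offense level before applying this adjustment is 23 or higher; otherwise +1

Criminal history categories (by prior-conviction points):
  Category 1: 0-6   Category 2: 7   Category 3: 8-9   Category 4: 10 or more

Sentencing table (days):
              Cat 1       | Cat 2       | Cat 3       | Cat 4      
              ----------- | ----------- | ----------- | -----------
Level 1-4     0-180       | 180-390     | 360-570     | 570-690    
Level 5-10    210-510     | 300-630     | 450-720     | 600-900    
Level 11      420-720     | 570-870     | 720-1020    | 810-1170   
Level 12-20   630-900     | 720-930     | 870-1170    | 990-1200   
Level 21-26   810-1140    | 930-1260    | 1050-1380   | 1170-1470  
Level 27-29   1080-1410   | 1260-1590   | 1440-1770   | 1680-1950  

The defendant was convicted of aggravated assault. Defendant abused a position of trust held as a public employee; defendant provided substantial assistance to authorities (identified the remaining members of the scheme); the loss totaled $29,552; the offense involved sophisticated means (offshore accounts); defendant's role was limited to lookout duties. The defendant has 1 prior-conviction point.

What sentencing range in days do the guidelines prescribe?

Base offense level for aggravated assault: 11.
S1 applies: 11 − 2 = 9.
S2 applies: 9 + 2 = 11.
S3 applies (level before this adjustment is 11 < 26, so +1): 11 + 1 = 12.
S4 applies: 12 − 3 = 9.
S5 applies (level before this adjustment is 9 < 23, so +1): 9 + 1 = 10.
Final offense level: 10.
Criminal history: 1 prior point → Category 1 (0-6).
Level 10 falls in the 5-10 band.
Grid: Level 5-10 × Category 1 = 210-510 days.

210-510 days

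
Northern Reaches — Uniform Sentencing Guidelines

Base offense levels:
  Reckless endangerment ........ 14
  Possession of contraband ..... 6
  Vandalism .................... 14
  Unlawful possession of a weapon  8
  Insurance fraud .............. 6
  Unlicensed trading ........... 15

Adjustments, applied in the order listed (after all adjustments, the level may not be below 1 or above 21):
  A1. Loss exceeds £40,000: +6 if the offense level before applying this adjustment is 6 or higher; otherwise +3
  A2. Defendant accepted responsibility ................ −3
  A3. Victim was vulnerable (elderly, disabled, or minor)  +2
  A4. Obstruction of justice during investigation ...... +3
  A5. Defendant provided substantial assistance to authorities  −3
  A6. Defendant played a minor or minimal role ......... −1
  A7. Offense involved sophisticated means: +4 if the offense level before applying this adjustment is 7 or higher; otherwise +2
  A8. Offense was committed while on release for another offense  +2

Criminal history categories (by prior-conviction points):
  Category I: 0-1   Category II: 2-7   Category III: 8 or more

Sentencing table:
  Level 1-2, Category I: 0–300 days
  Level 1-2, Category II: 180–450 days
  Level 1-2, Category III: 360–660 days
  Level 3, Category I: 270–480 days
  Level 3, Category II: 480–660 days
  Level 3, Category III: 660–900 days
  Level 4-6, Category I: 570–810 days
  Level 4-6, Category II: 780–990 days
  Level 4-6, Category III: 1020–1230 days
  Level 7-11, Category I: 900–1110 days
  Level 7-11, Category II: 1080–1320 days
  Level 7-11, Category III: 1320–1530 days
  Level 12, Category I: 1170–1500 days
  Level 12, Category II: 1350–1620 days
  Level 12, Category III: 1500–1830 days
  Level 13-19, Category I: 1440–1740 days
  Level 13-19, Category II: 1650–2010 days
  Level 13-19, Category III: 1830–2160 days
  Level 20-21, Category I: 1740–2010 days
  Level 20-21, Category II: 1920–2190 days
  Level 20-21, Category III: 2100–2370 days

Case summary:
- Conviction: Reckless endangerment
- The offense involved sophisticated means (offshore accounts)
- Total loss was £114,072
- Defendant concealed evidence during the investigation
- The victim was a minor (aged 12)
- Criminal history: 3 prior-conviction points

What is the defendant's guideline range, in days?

Base offense level for reckless endangerment: 14.
A1 applies (level before this adjustment is 14 ≥ 6, so +6): 14 + 6 = 20.
A2 does not apply.
A3 applies: 20 + 2 = 22.
A4 applies: 22 + 3 = 25.
A5 does not apply.
A6 does not apply.
A7 applies (level before this adjustment is 25 ≥ 7, so +4): 25 + 4 = 29.
Level 29 exceeds the maximum of 21; capped at 21.
Final offense level: 21.
Criminal history: 3 prior points → Category II (2-7).
Level 21 falls in the 20-21 band.
Grid: Level 20-21 × Category II = 1920-2190 days.

1920-2190 days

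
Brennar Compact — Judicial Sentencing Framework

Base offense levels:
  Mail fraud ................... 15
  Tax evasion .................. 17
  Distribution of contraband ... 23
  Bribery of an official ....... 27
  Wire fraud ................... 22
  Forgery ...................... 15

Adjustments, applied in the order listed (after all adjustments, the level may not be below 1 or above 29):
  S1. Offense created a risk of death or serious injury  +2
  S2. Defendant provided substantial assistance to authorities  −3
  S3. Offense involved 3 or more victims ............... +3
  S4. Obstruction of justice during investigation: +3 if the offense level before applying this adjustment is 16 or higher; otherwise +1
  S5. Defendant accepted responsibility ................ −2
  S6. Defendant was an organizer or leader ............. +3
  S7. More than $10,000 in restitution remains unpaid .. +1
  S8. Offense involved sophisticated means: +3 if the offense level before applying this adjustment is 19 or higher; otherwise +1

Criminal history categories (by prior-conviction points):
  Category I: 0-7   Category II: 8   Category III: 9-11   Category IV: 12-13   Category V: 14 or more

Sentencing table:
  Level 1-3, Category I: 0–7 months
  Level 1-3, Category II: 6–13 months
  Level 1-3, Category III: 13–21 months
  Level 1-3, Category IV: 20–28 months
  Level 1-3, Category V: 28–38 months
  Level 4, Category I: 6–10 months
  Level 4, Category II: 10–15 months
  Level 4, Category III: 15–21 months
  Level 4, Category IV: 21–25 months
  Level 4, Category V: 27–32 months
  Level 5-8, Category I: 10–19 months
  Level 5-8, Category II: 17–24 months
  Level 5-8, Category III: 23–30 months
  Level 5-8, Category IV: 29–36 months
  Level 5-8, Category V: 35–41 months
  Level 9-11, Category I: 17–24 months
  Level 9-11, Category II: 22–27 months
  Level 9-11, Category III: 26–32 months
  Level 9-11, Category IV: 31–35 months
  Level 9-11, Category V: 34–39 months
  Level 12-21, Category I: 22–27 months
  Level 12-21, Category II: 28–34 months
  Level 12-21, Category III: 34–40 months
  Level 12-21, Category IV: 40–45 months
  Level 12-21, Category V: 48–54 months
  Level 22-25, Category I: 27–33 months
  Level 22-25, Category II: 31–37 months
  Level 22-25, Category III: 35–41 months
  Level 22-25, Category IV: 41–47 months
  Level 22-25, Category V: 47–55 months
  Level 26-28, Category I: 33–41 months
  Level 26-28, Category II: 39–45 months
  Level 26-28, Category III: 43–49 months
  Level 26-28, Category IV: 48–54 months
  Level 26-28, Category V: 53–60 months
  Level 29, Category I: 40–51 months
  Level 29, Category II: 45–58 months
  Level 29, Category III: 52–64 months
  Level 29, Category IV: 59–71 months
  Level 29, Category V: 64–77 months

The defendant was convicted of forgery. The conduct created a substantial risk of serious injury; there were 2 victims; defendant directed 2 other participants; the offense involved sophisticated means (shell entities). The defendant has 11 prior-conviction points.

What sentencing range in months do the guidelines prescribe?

35-41 months

Base offense level for forgery: 15.
S1 applies: 15 + 2 = 17.
S2 does not apply.
S3 does not apply.
S5 does not apply.
S6 applies: 17 + 3 = 20.
S7 does not apply.
S8 applies (level before this adjustment is 20 ≥ 19, so +3): 20 + 3 = 23.
Final offense level: 23.
Criminal history: 11 prior points → Category III (9-11).
Level 23 falls in the 22-25 band.
Grid: Level 22-25 × Category III = 35-41 months.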